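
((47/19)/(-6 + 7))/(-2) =-47/38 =-1.24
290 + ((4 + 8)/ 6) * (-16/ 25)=7218/ 25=288.72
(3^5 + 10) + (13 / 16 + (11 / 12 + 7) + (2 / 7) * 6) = 88517 / 336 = 263.44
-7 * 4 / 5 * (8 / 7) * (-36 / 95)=2.43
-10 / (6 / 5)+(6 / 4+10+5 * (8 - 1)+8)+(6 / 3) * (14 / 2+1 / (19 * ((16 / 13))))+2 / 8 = 27589 / 456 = 60.50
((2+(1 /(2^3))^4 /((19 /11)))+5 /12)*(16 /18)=2.15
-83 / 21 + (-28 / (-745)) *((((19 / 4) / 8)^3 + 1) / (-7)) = -507384487 / 128163840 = -3.96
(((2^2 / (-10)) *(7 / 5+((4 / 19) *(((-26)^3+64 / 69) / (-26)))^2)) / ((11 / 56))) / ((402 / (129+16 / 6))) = -130127044471227832 / 9633233552085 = -13508.14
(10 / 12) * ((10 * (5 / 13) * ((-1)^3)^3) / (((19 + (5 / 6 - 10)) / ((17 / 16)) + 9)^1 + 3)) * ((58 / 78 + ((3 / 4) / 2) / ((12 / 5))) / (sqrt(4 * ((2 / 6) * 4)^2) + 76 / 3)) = -2386375 / 492430848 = -0.00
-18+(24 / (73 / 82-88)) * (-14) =-33674 / 2381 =-14.14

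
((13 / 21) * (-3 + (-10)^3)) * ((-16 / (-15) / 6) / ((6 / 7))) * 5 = -643.90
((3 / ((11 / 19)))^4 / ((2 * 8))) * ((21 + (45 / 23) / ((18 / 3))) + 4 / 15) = 52424619633 / 53878880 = 973.01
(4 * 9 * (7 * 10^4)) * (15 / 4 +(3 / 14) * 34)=27810000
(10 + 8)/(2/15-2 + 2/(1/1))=135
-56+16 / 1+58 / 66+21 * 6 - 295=-6868 / 33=-208.12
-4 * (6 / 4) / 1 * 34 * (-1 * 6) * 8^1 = 9792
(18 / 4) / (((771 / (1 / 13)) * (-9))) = -1 / 20046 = -0.00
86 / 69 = 1.25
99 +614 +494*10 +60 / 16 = 5656.75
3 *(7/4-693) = -8295/4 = -2073.75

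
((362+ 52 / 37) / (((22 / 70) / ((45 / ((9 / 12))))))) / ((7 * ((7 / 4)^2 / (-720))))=-46469376000 / 19943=-2330109.61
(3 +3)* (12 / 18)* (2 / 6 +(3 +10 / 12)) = 50 / 3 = 16.67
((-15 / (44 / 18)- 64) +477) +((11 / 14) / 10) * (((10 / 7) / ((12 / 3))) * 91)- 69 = 209697 / 616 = 340.42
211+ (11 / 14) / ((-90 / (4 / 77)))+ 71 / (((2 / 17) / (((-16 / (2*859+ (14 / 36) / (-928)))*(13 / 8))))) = 2554734889598 / 12655582065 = 201.87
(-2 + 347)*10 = 3450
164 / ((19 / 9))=77.68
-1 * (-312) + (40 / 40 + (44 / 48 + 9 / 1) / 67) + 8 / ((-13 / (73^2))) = -31003105 / 10452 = -2966.24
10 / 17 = 0.59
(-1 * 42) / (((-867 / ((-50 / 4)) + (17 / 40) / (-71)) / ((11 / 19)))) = -6560400 / 18711713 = -0.35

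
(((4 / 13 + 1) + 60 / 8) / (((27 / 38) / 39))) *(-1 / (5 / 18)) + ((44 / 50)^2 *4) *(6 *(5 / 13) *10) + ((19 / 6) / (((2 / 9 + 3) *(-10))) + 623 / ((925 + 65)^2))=-308348521201 / 184748850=-1669.01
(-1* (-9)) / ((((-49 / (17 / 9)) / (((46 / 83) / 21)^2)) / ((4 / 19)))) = -143888 / 2828423619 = -0.00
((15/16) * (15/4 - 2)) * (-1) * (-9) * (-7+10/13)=-76545/832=-92.00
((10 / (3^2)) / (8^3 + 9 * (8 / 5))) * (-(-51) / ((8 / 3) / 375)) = 159375 / 10528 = 15.14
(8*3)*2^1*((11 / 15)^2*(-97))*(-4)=751168 / 75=10015.57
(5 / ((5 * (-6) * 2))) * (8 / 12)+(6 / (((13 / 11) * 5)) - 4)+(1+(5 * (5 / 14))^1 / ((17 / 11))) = -61589 / 69615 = -0.88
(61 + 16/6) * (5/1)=955/3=318.33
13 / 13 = 1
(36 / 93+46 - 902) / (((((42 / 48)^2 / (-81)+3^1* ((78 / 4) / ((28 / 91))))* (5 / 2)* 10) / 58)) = -7975024128 / 763808225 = -10.44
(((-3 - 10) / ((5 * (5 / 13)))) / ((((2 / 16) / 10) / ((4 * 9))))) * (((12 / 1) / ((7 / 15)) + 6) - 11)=-2822976 / 7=-403282.29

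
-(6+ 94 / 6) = -65 / 3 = -21.67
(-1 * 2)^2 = 4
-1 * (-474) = 474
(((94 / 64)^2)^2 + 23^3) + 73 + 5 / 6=12245.49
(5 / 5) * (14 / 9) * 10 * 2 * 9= 280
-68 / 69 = -0.99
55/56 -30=-1625/56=-29.02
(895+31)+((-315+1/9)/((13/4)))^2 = 10313.46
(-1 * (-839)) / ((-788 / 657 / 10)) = -2756115 / 394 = -6995.22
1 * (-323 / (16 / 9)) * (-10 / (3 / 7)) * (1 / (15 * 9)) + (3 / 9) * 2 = 2309 / 72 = 32.07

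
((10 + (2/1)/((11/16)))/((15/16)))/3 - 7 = -1193/495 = -2.41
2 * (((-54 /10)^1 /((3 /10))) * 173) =-6228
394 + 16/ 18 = 3554/ 9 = 394.89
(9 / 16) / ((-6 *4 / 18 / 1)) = -0.42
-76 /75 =-1.01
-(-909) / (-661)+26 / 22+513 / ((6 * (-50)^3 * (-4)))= -1404756659 / 7271000000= -0.19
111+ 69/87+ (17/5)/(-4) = 64347/580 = 110.94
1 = 1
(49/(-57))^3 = -0.64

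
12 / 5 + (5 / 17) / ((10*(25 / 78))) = 1059 / 425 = 2.49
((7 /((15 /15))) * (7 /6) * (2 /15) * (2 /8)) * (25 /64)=245 /2304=0.11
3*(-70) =-210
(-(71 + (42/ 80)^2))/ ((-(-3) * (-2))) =114041/ 9600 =11.88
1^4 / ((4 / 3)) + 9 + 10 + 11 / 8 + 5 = 209 / 8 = 26.12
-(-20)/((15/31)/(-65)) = -8060/3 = -2686.67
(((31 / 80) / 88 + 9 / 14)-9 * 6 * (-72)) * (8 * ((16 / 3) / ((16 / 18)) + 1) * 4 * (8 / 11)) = 383265074 / 605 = 633495.99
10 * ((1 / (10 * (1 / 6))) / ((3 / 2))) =4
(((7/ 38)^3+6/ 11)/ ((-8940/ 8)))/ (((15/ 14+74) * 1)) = -466207/ 70891427706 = -0.00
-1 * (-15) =15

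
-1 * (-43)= 43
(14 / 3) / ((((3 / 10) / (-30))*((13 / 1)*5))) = -280 / 39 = -7.18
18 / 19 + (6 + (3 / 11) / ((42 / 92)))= 11038 / 1463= 7.54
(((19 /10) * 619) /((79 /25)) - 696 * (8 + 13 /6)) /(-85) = 1059203 /13430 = 78.87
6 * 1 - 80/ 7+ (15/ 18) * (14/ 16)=-1579/ 336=-4.70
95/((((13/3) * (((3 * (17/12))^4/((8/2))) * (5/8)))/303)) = 141484032/1085773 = 130.31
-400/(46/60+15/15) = -12000/53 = -226.42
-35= -35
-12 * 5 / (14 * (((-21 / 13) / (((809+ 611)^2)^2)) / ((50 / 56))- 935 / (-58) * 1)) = -287406112110000000 / 1081076438942470159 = -0.27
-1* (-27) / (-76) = -27 / 76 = -0.36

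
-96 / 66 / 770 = -8 / 4235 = -0.00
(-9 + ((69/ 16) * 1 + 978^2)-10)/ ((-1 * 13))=-1177193/ 16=-73574.56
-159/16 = -9.94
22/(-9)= -22/9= -2.44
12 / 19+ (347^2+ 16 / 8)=2287821 / 19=120411.63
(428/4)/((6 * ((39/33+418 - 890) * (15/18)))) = -1177/25895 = -0.05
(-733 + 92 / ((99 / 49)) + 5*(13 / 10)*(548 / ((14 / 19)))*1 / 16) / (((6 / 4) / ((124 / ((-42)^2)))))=-132448957 / 7334712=-18.06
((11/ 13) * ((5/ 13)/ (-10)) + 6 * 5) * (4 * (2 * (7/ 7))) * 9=364644/ 169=2157.66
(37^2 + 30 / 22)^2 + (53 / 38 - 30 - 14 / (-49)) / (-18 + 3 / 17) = 6104644803343 / 3250786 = 1877898.08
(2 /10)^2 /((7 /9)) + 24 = 24.05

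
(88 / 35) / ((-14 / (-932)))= 41008 / 245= 167.38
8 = 8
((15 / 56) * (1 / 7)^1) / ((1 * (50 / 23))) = 69 / 3920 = 0.02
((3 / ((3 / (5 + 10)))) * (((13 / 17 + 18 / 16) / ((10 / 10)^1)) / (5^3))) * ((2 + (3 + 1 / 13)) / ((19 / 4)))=25443 / 104975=0.24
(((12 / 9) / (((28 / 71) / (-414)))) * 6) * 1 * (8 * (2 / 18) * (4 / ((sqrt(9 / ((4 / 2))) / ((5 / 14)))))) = -522560 * sqrt(2) / 147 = -5027.29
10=10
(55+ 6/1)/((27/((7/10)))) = 1.58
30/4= 15/2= 7.50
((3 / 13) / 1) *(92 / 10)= 138 / 65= 2.12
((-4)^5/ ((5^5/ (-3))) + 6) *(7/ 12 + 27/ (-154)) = 1371149/ 481250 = 2.85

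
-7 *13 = -91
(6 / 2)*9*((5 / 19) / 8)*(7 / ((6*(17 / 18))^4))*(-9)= -0.05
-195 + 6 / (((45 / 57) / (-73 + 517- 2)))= 15821 / 5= 3164.20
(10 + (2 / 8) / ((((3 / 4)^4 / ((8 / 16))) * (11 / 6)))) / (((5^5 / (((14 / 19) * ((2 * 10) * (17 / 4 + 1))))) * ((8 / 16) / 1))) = 594664 / 1175625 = 0.51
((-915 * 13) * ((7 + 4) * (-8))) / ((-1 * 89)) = -1046760 / 89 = -11761.35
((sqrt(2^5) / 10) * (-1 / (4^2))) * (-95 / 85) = 19 * sqrt(2) / 680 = 0.04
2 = 2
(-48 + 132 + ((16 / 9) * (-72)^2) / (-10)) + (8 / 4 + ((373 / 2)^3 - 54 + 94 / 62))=8042641911 / 1240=6486001.54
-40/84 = -10/21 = -0.48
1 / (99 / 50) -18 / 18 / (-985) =49349 / 97515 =0.51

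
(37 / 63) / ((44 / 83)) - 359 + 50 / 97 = -96092869 / 268884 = -357.38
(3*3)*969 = 8721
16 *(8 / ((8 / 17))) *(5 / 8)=170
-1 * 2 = -2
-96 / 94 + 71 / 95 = -1223 / 4465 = -0.27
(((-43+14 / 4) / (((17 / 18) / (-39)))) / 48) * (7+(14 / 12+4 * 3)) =372801 / 544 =685.30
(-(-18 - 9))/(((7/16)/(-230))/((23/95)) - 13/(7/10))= -355488/244619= -1.45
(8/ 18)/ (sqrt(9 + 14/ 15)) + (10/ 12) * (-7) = -35/ 6 + 4 * sqrt(2235)/ 1341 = -5.69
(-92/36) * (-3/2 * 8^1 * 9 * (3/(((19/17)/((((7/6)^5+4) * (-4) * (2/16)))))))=-18733201/8208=-2282.31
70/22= 35/11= 3.18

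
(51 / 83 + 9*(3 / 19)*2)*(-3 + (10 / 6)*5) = 29072 / 1577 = 18.44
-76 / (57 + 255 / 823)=-31274 / 23583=-1.33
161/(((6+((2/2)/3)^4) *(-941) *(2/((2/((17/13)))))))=-0.02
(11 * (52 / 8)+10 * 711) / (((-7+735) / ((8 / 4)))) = 14363 / 728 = 19.73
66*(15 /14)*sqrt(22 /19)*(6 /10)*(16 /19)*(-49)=-33264*sqrt(418) /361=-1883.89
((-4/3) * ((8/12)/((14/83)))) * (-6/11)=664/231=2.87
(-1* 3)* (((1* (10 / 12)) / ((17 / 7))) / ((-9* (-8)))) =-35 / 2448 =-0.01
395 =395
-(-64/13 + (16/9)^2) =1856/1053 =1.76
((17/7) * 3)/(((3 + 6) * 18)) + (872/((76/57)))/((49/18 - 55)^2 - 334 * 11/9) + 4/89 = 9407086657/25339726314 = 0.37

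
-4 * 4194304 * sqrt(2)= -16777216 * sqrt(2)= -23726566.41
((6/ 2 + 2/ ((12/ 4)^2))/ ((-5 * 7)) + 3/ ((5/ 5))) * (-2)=-5.82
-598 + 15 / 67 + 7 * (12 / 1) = -34423 / 67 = -513.78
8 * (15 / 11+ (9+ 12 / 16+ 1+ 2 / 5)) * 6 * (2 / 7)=66072 / 385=171.62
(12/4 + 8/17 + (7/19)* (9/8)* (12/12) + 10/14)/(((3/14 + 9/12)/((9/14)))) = 27731/9044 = 3.07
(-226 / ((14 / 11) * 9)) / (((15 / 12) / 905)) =-899932 / 63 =-14284.63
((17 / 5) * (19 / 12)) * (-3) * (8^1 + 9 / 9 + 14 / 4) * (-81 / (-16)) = -130815 / 128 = -1021.99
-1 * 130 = -130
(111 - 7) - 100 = 4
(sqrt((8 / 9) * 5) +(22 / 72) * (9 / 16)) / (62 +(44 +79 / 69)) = 759 / 473152 +46 * sqrt(10) / 7393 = 0.02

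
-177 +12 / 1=-165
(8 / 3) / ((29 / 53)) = 424 / 87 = 4.87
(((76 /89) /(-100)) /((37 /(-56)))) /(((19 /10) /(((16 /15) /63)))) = 256 /2222775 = 0.00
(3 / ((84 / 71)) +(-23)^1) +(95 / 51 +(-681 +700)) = 569 / 1428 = 0.40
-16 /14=-8 /7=-1.14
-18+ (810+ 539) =1331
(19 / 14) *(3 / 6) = 0.68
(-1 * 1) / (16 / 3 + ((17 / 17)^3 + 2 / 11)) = -33 / 215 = -0.15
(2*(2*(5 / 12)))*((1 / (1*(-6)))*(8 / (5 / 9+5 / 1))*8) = -16 / 5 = -3.20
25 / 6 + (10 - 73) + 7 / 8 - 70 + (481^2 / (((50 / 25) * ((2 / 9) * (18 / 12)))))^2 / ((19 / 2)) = 5781014472319 / 456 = 12677663316.49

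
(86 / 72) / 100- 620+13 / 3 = -2216357 / 3600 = -615.65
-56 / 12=-14 / 3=-4.67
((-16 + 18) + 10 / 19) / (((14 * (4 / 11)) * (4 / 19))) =33 / 14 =2.36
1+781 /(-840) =59 /840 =0.07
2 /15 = 0.13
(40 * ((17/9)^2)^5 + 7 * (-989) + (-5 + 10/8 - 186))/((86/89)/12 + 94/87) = 13793.91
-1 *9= -9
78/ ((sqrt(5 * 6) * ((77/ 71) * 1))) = 923 * sqrt(30)/ 385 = 13.13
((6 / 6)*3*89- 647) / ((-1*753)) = 380 / 753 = 0.50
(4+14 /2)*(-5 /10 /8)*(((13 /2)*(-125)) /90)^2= -1161875 /20736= -56.03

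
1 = 1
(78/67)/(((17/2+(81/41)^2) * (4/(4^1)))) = 262236/2793833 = 0.09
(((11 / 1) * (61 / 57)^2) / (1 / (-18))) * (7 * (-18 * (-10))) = -285723.32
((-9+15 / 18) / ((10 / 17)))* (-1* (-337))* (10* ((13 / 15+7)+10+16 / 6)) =-43231034 / 45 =-960689.64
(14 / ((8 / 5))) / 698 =0.01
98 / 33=2.97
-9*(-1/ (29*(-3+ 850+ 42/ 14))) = 9/ 24650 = 0.00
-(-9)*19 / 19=9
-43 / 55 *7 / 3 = -1.82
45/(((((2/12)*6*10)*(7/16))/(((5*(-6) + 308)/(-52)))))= -5004/91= -54.99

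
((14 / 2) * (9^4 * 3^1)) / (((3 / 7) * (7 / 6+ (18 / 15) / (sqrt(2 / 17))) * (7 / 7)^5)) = -337563450 / 9791+ 173604060 * sqrt(34) / 9791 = 68911.60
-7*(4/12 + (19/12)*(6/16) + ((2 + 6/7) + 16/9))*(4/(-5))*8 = 11213/45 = 249.18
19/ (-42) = -19/ 42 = -0.45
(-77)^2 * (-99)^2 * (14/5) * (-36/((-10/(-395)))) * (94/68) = -27186126531102/85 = -319836782718.85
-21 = -21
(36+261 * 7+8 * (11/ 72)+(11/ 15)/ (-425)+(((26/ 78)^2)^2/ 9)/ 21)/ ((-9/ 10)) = -121292248484/ 58556925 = -2071.36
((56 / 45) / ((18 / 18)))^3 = 175616 / 91125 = 1.93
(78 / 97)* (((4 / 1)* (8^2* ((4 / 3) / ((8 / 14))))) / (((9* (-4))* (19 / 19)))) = -11648 / 873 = -13.34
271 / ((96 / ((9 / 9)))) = 271 / 96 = 2.82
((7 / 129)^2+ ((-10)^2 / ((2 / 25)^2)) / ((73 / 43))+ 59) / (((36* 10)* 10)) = 11252348239 / 4373254800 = 2.57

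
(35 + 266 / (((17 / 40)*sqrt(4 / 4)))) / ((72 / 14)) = 26215 / 204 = 128.50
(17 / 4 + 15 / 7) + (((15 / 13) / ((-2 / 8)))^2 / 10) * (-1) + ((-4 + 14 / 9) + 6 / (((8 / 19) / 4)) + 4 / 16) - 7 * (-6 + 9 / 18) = 1038809 / 10647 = 97.57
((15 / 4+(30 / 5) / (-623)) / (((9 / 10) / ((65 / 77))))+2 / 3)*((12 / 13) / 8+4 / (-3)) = -38052535 / 7483476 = -5.08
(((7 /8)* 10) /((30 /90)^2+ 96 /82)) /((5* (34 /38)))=49077 /32164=1.53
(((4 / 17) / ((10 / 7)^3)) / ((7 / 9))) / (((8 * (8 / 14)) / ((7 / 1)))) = 21609 / 136000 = 0.16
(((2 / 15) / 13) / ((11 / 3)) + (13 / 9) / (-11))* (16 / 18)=-6616 / 57915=-0.11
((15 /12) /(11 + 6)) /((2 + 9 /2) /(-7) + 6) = 0.01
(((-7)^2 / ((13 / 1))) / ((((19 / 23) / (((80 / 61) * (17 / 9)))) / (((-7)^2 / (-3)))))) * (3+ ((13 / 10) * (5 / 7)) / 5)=-239257592 / 406809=-588.13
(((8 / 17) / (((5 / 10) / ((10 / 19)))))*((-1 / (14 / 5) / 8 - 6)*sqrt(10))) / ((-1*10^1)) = 677*sqrt(10) / 2261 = 0.95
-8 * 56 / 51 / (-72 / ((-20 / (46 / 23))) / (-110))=61600 / 459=134.20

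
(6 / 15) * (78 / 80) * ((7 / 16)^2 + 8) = 81783 / 25600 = 3.19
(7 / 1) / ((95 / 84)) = 588 / 95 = 6.19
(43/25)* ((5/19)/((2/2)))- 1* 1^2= -52/95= -0.55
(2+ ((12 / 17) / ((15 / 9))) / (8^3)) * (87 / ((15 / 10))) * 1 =116.05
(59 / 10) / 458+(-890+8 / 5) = -4068813 / 4580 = -888.39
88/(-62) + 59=1785/31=57.58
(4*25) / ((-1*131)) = -100 / 131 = -0.76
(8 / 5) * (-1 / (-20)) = 0.08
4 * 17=68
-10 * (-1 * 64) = 640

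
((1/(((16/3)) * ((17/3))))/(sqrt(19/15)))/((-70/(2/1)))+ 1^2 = 1 - 9 * sqrt(285)/180880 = 1.00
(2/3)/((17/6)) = 4/17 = 0.24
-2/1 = -2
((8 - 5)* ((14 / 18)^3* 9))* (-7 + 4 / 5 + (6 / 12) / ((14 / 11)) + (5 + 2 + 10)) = 76783 / 540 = 142.19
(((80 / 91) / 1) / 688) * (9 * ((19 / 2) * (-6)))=-2565 / 3913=-0.66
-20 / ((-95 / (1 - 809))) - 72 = -4600 / 19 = -242.11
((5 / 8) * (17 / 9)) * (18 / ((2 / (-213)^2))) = 482045.62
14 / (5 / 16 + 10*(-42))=-224 / 6715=-0.03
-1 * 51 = -51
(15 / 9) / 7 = 5 / 21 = 0.24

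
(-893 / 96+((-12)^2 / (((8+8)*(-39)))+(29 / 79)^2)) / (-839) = 73199609 / 6534776352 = 0.01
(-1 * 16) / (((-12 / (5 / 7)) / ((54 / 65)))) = 72 / 91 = 0.79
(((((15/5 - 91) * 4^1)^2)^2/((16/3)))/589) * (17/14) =24467570688/4123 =5934409.58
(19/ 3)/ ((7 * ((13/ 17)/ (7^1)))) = 323/ 39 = 8.28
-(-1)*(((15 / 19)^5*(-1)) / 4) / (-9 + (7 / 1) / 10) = 3796875 / 411032434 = 0.01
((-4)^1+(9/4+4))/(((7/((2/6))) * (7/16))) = 12/49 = 0.24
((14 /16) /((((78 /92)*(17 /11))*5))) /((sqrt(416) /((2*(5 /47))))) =0.00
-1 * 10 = -10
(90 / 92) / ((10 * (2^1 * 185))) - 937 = -937.00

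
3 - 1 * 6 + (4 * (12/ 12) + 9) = 10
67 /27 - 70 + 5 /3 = -1778 /27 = -65.85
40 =40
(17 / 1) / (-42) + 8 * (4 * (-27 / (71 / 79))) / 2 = -1434583 / 2982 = -481.08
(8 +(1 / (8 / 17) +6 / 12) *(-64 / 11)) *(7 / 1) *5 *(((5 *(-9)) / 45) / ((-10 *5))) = -56 / 11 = -5.09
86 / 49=1.76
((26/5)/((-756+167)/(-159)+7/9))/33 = 2067/58795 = 0.04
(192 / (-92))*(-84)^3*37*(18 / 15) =6315853824 / 115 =54920468.03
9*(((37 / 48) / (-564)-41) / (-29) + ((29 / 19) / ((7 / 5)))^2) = 36141070621 / 1543046848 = 23.42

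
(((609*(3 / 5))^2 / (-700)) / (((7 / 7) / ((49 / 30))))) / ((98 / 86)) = -6834807 / 25000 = -273.39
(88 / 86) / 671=4 / 2623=0.00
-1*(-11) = 11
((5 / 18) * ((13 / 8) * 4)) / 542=65 / 19512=0.00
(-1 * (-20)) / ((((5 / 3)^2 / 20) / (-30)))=-4320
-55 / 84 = -0.65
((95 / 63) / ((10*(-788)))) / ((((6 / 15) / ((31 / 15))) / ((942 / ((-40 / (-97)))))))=-8969881 / 3971520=-2.26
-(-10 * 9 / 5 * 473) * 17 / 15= 48246 / 5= 9649.20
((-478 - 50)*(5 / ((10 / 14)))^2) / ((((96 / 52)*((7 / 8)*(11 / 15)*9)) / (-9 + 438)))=-1041040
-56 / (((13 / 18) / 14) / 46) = -649152 / 13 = -49934.77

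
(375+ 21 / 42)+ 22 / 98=36821 / 98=375.72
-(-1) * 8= 8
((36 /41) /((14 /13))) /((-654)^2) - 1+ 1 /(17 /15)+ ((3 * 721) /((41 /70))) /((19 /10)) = 4281128115627 /2202761162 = 1943.53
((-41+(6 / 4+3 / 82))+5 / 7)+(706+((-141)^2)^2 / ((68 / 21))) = 2382209850415 / 19516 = 122064452.27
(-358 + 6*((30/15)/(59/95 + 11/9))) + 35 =-124697/394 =-316.49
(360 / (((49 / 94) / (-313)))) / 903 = -3530640 / 14749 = -239.38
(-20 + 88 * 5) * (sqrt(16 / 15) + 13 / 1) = 112 * sqrt(15) + 5460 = 5893.77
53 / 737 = 0.07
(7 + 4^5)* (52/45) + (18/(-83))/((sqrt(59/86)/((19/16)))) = 53612/45 - 171* sqrt(5074)/39176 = 1191.07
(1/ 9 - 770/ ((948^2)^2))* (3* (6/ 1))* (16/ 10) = 44870492927/ 14022029160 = 3.20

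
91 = 91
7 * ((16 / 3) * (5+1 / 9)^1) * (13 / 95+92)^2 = 394720526368 / 243675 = 1619864.68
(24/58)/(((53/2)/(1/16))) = 3/3074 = 0.00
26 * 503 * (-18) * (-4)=941616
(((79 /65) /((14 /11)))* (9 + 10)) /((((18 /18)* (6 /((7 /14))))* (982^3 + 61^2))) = 16511 /10340911187880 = 0.00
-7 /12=-0.58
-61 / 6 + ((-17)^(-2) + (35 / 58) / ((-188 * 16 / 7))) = -1537501951 / 151260288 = -10.16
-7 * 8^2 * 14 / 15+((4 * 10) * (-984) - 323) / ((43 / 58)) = -34793906 / 645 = -53944.04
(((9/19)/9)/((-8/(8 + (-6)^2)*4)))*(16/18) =-11/171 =-0.06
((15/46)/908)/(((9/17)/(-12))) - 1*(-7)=73009/10442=6.99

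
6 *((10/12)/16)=5/16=0.31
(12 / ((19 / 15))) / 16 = 45 / 76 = 0.59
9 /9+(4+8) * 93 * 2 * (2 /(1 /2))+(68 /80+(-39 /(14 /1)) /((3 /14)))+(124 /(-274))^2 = 3347284033 /375380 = 8917.05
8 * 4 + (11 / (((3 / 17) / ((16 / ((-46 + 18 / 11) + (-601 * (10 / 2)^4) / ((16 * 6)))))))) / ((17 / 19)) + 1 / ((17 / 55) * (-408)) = 31.71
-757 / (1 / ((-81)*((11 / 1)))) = 674487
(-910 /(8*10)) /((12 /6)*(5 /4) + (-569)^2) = -91 /2590108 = -0.00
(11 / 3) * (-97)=-1067 / 3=-355.67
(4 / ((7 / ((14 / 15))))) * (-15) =-8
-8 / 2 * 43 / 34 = -86 / 17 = -5.06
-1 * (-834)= 834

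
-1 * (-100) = 100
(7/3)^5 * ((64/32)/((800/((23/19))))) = 386561/1846800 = 0.21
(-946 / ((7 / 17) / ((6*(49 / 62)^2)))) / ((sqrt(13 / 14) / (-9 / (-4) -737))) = 24317841471*sqrt(182) / 49972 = 6564988.74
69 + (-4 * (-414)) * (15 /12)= 2139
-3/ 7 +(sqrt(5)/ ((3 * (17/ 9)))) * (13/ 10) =-3/ 7 +39 * sqrt(5)/ 170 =0.08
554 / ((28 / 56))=1108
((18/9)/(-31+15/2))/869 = -4/40843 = -0.00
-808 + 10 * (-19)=-998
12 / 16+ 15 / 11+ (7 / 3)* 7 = 2435 / 132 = 18.45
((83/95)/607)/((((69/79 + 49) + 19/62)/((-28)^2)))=318722656/14172961365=0.02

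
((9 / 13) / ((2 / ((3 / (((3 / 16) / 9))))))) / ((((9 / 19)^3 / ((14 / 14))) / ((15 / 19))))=14440 / 39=370.26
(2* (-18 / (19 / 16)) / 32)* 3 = -54 / 19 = -2.84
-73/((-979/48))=3504/979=3.58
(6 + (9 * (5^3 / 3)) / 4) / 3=133 / 4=33.25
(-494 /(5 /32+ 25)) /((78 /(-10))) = 1216 /483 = 2.52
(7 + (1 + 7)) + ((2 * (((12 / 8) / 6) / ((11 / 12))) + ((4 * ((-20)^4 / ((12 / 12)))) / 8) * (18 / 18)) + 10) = 880281 / 11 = 80025.55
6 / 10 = 3 / 5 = 0.60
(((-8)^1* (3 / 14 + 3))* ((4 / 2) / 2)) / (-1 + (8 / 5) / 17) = 15300 / 539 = 28.39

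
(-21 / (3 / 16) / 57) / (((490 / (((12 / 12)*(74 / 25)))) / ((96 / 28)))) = -4736 / 116375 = -0.04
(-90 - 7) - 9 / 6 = -197 / 2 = -98.50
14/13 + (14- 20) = -64/13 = -4.92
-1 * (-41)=41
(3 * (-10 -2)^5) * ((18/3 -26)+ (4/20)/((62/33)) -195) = 24864662016/155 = 160417174.30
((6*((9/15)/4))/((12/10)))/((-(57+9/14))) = -7/538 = -0.01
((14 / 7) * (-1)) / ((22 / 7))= -7 / 11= -0.64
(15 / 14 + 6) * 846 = 41877 / 7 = 5982.43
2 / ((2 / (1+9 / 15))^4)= 512 / 625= 0.82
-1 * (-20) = 20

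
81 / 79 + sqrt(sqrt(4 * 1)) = 81 / 79 + sqrt(2) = 2.44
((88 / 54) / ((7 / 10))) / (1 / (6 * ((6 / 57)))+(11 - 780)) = -1760 / 580167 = -0.00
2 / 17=0.12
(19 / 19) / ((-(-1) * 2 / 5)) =2.50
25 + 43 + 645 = 713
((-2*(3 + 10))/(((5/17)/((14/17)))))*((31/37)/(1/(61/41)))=-90.75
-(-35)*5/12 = 175/12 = 14.58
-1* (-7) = 7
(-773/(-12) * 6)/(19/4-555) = -1546/2201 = -0.70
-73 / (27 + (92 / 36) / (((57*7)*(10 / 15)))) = -174762 / 64661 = -2.70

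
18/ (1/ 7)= 126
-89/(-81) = 89/81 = 1.10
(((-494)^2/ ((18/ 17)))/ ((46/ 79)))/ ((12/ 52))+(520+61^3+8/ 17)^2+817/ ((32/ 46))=148625128934561723/ 2871504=51758635521.51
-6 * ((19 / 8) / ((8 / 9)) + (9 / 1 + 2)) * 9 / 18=-2625 / 64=-41.02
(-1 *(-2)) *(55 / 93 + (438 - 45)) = 73208 / 93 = 787.18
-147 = -147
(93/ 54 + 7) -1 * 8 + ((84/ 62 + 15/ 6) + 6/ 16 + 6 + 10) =46765/ 2232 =20.95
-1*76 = -76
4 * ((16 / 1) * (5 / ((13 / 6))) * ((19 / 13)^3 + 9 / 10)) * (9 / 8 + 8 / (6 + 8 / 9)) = 1202443704 / 885391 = 1358.09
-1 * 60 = -60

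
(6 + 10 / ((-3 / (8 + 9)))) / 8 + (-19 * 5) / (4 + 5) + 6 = -98 / 9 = -10.89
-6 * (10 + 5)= -90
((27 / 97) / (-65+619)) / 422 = 27 / 22677436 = 0.00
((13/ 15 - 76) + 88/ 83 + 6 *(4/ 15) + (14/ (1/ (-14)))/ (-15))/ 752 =-73961/ 936240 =-0.08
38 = 38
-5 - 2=-7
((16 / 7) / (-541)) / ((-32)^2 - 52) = -4 / 920241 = -0.00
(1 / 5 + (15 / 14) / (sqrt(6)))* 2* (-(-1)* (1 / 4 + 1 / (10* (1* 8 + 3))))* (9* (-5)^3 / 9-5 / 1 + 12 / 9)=-3667* sqrt(6) / 308-3667 / 275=-42.50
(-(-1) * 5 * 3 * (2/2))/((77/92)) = 1380/77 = 17.92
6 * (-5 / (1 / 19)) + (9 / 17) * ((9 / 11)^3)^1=-12890829 / 22627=-569.71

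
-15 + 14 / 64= -473 / 32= -14.78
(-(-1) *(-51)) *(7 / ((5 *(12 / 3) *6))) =-119 / 40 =-2.98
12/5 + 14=82/5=16.40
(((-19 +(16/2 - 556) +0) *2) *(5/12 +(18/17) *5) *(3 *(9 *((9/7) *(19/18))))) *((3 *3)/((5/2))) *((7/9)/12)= -7530327/136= -55370.05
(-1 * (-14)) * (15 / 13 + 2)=574 / 13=44.15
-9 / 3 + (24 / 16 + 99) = 195 / 2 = 97.50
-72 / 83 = -0.87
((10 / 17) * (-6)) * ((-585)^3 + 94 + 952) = 12012034740 / 17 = 706590278.82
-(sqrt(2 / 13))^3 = -2 * sqrt(26) / 169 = -0.06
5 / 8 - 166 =-1323 / 8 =-165.38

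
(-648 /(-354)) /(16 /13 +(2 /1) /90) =63180 /43247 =1.46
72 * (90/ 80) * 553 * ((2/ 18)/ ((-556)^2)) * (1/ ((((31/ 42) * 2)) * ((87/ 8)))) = 34839/ 34739158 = 0.00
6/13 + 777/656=14037/8528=1.65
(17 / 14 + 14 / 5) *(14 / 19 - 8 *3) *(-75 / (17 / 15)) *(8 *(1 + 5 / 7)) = 78904800 / 931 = 84752.74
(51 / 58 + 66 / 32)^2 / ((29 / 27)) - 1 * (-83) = 568524547 / 6243584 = 91.06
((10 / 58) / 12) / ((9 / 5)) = 25 / 3132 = 0.01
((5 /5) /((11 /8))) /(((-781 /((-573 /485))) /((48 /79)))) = 220032 /329164165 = 0.00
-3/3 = -1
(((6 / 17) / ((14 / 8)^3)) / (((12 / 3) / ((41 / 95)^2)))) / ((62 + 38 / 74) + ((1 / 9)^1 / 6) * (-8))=161214624 / 3278681356825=0.00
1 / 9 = 0.11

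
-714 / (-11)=714 / 11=64.91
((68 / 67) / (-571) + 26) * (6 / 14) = 2983842 / 267799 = 11.14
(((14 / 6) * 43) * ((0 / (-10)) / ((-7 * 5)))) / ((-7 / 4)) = 0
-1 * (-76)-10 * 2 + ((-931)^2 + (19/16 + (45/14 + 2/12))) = 866821.57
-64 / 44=-16 / 11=-1.45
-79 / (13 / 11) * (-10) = 8690 / 13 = 668.46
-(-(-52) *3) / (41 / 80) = -12480 / 41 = -304.39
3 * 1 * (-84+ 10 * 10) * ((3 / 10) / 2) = 36 / 5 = 7.20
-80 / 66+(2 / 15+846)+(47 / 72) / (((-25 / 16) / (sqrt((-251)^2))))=1831646 / 2475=740.06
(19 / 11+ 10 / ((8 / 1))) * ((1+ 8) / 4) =1179 / 176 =6.70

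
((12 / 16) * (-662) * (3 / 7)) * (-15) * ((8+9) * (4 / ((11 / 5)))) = 7596450 / 77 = 98655.19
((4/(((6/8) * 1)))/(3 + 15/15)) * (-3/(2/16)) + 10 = -22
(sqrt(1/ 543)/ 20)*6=sqrt(543)/ 1810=0.01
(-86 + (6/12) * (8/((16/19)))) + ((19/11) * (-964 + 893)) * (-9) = 44989/44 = 1022.48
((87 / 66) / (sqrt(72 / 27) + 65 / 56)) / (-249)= 52780 / 11333069 - 90944 * sqrt(6) / 33999207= -0.00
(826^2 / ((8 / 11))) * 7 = 13133813 / 2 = 6566906.50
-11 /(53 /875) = -9625 /53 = -181.60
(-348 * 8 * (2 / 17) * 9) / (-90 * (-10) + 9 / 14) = -25984 / 7939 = -3.27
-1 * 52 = -52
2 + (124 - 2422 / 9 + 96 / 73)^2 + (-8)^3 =8705195686 / 431649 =20167.30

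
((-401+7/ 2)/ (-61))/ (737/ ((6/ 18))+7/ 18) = 0.00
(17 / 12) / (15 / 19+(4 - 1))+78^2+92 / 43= 226126145 / 37152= 6086.51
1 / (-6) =-1 / 6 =-0.17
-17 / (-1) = 17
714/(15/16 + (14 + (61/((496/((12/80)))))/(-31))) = 219569280/4593397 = 47.80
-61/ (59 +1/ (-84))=-5124/ 4955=-1.03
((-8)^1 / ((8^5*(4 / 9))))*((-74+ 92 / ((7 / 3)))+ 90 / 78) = 27369 / 1490944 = 0.02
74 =74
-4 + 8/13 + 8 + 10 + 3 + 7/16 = 3755/208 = 18.05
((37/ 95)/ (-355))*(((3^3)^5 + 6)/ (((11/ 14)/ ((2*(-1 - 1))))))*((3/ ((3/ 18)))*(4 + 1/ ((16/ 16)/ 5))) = 4816413533232/ 370975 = 12983121.59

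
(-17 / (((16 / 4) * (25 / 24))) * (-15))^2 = 93636 / 25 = 3745.44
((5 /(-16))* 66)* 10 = -825 /4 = -206.25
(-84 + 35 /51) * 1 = -4249 /51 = -83.31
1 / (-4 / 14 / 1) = -7 / 2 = -3.50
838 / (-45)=-838 / 45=-18.62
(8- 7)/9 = 1/9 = 0.11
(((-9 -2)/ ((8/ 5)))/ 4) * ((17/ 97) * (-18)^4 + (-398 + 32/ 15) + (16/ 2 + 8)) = -144188957/ 4656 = -30968.42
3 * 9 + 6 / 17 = 465 / 17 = 27.35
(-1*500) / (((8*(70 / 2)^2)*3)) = -5 / 294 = -0.02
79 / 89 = 0.89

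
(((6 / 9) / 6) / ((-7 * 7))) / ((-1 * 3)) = 1 / 1323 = 0.00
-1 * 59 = -59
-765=-765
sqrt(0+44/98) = sqrt(22)/7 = 0.67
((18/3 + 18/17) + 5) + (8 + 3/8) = 2779/136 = 20.43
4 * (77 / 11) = 28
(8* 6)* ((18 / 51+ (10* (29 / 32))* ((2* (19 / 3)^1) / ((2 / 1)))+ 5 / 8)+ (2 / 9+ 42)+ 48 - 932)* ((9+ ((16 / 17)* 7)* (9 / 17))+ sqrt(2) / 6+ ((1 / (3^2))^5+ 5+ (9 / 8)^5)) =-734230.33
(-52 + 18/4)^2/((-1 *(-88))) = 25.64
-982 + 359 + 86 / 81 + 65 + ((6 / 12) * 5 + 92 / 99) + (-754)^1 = -2329981 / 1782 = -1307.51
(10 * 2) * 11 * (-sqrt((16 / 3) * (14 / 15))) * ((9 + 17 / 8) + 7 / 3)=-7106 * sqrt(70) / 9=-6605.90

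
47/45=1.04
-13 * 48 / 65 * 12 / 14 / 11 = -288 / 385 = -0.75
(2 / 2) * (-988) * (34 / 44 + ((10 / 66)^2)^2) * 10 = -9060142780 / 1185921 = -7639.75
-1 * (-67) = 67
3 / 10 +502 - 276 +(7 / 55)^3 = 75302011 / 332750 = 226.30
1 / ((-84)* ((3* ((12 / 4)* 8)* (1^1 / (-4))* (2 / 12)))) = 1 / 252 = 0.00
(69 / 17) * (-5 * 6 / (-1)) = 2070 / 17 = 121.76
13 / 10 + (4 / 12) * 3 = 23 / 10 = 2.30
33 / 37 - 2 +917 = 33888 / 37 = 915.89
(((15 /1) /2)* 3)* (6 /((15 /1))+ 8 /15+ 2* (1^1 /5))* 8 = 240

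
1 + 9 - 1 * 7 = 3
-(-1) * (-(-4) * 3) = 12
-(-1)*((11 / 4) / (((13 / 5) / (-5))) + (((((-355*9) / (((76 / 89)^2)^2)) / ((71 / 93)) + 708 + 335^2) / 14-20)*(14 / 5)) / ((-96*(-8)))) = 12212477894153 / 555146608640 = 22.00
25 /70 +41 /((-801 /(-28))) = 20077 /11214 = 1.79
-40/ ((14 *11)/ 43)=-11.17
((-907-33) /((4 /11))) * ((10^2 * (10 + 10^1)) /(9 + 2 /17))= -17578000 /31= -567032.26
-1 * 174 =-174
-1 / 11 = -0.09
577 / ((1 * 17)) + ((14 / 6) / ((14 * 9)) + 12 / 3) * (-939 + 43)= -1637093 / 459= -3566.65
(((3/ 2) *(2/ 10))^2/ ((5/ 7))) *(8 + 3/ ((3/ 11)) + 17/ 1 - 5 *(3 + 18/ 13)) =11529/ 6500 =1.77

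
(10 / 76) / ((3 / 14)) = 35 / 57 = 0.61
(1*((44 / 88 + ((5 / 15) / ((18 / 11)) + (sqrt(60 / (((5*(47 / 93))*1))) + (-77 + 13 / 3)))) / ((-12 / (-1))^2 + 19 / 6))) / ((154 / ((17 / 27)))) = -33031 / 16521813 + 34*sqrt(1457) / 9586731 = -0.00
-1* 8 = -8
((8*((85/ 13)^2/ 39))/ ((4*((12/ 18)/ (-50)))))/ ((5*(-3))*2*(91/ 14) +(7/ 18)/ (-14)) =765000/ 907361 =0.84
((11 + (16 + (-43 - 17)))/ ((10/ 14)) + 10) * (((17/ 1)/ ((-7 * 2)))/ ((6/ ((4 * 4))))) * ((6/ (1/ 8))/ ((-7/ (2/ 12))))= -98464/ 735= -133.96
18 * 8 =144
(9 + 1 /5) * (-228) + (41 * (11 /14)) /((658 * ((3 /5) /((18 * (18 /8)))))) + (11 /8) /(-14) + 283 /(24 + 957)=-2094.11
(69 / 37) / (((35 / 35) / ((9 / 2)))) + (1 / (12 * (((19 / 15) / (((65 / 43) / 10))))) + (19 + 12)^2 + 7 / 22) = 2579602647 / 2660152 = 969.72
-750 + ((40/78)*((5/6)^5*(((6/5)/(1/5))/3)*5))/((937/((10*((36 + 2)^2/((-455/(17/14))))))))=-750.08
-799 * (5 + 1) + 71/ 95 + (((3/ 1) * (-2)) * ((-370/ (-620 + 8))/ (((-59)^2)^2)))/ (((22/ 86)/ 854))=-3095458051832189/ 645794754495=-4793.25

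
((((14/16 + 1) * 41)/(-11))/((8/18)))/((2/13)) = -102.21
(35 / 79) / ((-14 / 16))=-40 / 79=-0.51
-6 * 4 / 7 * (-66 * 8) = 12672 / 7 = 1810.29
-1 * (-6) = 6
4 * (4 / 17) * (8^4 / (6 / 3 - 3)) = -65536 / 17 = -3855.06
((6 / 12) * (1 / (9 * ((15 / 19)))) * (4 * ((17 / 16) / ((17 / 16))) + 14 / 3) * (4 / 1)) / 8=0.30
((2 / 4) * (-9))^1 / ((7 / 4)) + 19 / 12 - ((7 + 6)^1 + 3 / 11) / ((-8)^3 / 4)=-13075 / 14784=-0.88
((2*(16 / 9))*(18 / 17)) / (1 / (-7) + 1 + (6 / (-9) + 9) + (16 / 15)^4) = 22680000 / 63165659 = 0.36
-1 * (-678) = 678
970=970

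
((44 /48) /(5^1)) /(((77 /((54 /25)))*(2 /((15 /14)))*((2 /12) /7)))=81 /700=0.12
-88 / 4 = -22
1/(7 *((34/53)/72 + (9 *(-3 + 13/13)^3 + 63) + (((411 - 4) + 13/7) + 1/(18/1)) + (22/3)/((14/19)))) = 212/608253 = 0.00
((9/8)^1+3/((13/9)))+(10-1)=1269/104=12.20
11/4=2.75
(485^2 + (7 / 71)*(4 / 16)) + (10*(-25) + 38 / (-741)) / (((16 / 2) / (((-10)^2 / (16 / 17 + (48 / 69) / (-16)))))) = 900942419323 / 3887676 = 231743.19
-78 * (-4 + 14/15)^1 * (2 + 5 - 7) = 0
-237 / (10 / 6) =-711 / 5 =-142.20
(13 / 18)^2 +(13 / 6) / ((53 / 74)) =60905 / 17172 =3.55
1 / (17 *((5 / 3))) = 3 / 85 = 0.04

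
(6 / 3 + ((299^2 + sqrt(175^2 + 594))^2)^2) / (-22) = -31941086800439057039 / 11- 1429087504716040 * sqrt(31219) / 11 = -2926690075595990751.97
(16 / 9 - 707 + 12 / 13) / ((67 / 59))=-4861777 / 7839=-620.20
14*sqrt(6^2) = 84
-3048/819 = -1016/273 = -3.72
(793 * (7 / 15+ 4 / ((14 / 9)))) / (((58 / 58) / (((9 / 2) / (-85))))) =-758901 / 5950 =-127.55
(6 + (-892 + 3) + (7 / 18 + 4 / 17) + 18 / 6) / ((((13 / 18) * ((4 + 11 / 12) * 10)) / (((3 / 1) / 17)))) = -4843602 / 1108315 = -4.37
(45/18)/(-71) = -5/142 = -0.04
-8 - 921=-929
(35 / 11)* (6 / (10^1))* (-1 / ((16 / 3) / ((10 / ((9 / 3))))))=-105 / 88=-1.19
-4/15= -0.27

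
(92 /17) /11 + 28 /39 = 8824 /7293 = 1.21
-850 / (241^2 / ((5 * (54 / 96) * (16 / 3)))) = -12750 / 58081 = -0.22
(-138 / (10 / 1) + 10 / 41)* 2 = -5558 / 205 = -27.11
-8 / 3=-2.67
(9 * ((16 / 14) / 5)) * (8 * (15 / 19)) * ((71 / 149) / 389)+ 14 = 108046070 / 7708813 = 14.02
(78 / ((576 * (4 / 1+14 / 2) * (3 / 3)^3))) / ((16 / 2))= 13 / 8448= 0.00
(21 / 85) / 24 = 7 / 680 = 0.01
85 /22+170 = 3825 /22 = 173.86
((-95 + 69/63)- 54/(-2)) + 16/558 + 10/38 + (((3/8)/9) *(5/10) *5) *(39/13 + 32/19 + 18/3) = -38888131/593712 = -65.50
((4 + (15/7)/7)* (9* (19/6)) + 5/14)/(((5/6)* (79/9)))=325674/19355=16.83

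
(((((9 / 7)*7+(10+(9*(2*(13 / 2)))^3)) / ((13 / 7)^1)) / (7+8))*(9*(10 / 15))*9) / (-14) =-14414688 / 65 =-221764.43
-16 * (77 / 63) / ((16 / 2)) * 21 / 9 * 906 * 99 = -511588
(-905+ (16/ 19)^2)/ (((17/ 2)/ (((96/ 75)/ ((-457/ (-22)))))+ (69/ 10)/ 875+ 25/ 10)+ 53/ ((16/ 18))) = -2010925840000/ 444922735311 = -4.52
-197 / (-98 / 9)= 1773 / 98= 18.09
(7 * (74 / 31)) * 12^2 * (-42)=-3132864 / 31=-101060.13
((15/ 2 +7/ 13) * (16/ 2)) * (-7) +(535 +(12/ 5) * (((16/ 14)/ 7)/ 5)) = 84.92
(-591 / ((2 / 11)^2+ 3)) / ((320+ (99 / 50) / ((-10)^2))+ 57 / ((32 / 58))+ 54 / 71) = -50772810000 / 110505877411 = -0.46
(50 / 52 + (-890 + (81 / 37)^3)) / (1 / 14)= -12299.65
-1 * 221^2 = -48841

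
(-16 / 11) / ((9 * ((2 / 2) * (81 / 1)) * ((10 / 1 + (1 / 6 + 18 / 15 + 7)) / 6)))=-320 / 490941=-0.00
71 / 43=1.65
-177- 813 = -990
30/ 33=10/ 11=0.91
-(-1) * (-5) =-5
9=9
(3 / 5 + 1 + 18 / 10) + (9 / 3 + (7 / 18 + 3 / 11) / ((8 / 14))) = 29929 / 3960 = 7.56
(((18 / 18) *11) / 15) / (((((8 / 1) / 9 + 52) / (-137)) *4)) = -4521 / 9520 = -0.47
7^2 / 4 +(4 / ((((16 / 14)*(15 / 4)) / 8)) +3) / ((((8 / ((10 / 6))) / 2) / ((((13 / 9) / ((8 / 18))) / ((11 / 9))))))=4197 / 176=23.85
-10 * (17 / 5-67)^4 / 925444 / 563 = -5113031688 / 16282030375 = -0.31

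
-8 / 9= -0.89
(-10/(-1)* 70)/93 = 700/93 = 7.53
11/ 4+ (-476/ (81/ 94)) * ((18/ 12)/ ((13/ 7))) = -622555/ 1404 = -443.42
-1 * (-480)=480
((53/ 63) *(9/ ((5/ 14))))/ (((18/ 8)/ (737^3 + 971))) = 169734206176/ 45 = 3771871248.36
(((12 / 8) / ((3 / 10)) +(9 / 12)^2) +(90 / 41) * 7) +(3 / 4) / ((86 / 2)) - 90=-1947881 / 28208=-69.05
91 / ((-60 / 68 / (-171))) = 88179 / 5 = 17635.80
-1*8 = -8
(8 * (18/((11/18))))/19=2592/209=12.40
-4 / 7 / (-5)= 4 / 35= 0.11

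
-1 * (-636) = 636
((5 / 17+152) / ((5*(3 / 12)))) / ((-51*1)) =-3452 / 1445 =-2.39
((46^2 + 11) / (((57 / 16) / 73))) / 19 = 828112 / 361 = 2293.94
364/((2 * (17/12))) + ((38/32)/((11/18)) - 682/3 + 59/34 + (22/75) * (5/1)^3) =-262627/4488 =-58.52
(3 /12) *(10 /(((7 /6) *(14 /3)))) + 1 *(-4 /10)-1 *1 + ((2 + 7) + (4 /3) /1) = 13807 /1470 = 9.39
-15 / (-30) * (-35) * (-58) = 1015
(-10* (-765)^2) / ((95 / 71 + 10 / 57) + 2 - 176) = 23684055750 / 698053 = 33928.74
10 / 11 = 0.91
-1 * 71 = -71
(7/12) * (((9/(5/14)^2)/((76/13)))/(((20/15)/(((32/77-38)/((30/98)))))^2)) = 1372435266657/22990000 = 59697.05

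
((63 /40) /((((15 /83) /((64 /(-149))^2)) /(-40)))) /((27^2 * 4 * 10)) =-297472 /134871075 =-0.00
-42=-42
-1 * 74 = -74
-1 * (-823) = 823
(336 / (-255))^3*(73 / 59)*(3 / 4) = -76919808 / 36233375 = -2.12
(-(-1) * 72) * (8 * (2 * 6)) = 6912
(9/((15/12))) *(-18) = -648/5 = -129.60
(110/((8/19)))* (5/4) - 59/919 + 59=385.50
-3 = -3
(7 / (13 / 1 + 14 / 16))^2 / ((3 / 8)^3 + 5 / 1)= 0.05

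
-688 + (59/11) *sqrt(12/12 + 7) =-688 + 118 *sqrt(2)/11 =-672.83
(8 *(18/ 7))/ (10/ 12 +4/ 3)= 864/ 91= 9.49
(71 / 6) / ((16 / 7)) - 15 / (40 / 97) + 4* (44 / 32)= -2467 / 96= -25.70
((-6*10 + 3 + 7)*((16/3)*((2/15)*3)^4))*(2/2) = -512/75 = -6.83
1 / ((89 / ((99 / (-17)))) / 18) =-1782 / 1513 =-1.18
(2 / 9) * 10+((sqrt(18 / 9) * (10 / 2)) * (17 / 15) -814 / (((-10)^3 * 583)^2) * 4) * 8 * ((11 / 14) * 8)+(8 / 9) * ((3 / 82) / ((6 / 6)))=255618945388 / 113369484375+5984 * sqrt(2) / 21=405.24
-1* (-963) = 963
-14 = -14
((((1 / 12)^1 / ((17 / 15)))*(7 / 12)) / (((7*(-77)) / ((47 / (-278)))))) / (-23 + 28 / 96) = -47 / 79330636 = -0.00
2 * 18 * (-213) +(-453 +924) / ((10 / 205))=3975 / 2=1987.50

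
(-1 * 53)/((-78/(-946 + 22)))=-8162/13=-627.85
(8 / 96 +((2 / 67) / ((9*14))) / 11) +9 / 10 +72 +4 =71488283 / 928620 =76.98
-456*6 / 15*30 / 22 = -248.73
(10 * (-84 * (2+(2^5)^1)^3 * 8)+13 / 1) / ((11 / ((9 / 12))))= -18008377.30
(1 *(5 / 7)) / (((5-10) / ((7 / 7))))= -0.14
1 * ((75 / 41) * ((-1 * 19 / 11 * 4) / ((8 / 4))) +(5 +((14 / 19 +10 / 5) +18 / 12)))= 50001 / 17138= 2.92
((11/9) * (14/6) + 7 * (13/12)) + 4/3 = 1271/108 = 11.77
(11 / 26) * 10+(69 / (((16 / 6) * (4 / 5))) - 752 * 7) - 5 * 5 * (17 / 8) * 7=-2329309 / 416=-5599.30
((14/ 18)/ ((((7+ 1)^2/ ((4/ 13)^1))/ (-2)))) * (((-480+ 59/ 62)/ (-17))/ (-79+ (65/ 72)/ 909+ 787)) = -0.00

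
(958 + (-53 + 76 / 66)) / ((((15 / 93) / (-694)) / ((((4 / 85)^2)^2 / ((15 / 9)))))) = -9687840256 / 844421875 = -11.47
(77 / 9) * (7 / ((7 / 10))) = 770 / 9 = 85.56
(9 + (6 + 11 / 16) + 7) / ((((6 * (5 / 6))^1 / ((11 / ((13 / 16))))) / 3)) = 11979 / 65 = 184.29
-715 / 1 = -715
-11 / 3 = -3.67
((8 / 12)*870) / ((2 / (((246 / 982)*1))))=35670 / 491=72.65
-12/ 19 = -0.63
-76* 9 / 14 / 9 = -38 / 7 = -5.43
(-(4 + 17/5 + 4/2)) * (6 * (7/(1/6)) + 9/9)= -11891/5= -2378.20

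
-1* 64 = -64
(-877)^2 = 769129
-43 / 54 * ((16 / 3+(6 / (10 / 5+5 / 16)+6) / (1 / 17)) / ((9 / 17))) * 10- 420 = -72769210 / 26973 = -2697.85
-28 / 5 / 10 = -14 / 25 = -0.56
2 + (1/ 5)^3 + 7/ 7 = 376/ 125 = 3.01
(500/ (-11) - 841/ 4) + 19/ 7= -77921/ 308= -252.99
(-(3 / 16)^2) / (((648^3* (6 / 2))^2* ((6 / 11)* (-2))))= 11 / 227442304239437611008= 0.00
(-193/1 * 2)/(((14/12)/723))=-239209.71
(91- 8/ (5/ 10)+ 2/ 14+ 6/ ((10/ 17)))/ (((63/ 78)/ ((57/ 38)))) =38831/ 245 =158.49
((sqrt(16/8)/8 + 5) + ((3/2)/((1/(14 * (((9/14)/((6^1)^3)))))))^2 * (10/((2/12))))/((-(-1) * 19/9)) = 9 * sqrt(2)/152 + 3015/1216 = 2.56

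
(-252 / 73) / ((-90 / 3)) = 42 / 365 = 0.12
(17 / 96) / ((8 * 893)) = 17 / 685824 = 0.00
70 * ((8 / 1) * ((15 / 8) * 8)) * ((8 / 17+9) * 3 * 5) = 20286000 / 17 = 1193294.12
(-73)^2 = 5329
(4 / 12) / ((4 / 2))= 1 / 6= 0.17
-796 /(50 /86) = -34228 /25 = -1369.12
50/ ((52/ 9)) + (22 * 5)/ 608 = 34915/ 3952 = 8.83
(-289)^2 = 83521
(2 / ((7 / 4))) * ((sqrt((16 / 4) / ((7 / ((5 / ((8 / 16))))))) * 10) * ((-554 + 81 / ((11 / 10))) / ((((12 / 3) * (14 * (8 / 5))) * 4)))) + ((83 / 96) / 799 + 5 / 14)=192341 / 536928 -33025 * sqrt(70) / 7546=-36.26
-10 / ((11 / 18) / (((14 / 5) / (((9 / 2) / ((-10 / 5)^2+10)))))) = -1568 / 11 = -142.55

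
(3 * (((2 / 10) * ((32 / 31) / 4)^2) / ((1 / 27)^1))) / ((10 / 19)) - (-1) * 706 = 17010898 / 24025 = 708.05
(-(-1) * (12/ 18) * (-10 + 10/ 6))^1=-50/ 9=-5.56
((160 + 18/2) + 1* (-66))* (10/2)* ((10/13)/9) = 5150/117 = 44.02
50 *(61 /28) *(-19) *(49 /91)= -28975 /26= -1114.42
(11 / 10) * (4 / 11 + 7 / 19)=153 / 190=0.81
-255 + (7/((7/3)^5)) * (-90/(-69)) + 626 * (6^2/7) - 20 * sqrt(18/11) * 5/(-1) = 300 * sqrt(22)/11 + 163711929/55223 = 3092.48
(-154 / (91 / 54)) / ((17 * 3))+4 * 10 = 8444 / 221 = 38.21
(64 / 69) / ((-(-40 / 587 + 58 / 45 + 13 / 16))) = -9016320 / 19764613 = -0.46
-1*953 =-953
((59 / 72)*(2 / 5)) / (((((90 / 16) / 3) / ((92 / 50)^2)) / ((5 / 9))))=249688 / 759375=0.33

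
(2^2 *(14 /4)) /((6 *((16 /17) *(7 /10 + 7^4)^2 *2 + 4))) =2975 /13843596036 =0.00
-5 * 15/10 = -15/2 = -7.50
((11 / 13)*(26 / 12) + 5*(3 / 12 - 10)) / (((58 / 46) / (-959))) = 35684.17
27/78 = 9/26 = 0.35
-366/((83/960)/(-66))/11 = 2108160/83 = 25399.52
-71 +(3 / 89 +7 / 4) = -24641 / 356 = -69.22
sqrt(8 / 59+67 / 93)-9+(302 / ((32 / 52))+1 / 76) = 482.69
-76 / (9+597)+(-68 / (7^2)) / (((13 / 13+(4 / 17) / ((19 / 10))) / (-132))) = 26599886 / 163317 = 162.87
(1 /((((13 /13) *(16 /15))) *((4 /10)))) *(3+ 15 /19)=675 /76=8.88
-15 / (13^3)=-15 / 2197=-0.01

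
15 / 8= 1.88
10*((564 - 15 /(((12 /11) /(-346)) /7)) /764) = 338665 /764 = 443.28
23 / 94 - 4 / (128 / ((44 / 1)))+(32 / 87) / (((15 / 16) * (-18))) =-5087881 / 4416120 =-1.15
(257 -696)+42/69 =-10083/23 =-438.39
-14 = -14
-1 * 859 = -859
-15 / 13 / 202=-15 / 2626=-0.01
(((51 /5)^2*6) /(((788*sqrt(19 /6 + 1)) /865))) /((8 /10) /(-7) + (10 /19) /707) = -6044487309*sqrt(6) /5007740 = -2956.61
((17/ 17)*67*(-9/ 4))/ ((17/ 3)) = -1809/ 68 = -26.60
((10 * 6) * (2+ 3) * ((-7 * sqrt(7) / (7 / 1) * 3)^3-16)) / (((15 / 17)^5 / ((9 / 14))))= -8519142 * sqrt(7) / 125-45435424 / 7875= -186085.83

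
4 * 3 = 12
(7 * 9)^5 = 992436543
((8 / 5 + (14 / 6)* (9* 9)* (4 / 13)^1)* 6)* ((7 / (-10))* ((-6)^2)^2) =-105706944 / 325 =-325252.14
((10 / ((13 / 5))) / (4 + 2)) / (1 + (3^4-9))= 25 / 2847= 0.01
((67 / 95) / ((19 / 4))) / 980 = 67 / 442225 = 0.00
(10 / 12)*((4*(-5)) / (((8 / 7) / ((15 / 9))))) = -875 / 36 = -24.31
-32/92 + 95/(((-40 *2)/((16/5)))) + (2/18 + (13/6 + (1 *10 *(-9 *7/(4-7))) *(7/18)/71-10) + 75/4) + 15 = 23.03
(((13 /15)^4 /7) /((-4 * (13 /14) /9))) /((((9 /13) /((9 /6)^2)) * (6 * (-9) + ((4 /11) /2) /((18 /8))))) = 314171 /26690000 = 0.01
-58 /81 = -0.72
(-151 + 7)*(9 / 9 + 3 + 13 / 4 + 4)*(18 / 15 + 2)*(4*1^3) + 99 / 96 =-663519 / 32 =-20734.97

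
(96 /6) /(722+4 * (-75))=8 /211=0.04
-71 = -71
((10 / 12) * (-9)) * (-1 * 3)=45 / 2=22.50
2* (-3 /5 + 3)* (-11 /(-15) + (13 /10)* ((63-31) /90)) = 2152 /375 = 5.74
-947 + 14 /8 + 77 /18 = -33875 /36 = -940.97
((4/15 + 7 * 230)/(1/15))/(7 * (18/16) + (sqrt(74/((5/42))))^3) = -24154000/30498771261 + 2287866880 * sqrt(3885)/91496313783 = 1.56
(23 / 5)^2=529 / 25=21.16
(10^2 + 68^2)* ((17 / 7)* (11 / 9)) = 883388 / 63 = 14022.03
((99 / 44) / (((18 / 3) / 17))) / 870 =17 / 2320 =0.01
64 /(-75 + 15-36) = -2 /3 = -0.67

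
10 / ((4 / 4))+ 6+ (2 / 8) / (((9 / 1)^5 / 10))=1889573 / 118098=16.00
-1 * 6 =-6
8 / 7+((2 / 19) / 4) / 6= 1831 / 1596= 1.15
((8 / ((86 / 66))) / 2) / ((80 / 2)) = 33 / 430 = 0.08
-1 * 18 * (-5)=90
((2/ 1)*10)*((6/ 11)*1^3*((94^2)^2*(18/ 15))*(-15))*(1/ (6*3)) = -9368987520/ 11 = -851726138.18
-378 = -378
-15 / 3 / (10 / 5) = -5 / 2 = -2.50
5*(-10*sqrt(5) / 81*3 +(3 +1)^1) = 20-50*sqrt(5) / 27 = 15.86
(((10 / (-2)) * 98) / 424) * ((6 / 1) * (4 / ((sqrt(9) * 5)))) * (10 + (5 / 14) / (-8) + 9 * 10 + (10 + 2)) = -87773 / 424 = -207.01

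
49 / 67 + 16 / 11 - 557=-554.81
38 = 38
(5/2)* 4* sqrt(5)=10* sqrt(5)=22.36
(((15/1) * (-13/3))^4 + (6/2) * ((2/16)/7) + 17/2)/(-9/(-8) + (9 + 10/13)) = 1638540.06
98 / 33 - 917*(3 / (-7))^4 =-316549 / 11319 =-27.97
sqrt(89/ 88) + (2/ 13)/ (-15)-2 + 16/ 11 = -1192/ 2145 + sqrt(1958)/ 44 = 0.45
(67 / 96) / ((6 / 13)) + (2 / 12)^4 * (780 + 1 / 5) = 54799 / 25920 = 2.11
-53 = -53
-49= -49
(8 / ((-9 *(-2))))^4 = 256 / 6561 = 0.04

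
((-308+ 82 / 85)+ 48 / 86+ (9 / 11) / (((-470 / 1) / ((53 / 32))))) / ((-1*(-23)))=-37064665999 / 2781542720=-13.33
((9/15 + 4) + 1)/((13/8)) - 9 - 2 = -491/65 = -7.55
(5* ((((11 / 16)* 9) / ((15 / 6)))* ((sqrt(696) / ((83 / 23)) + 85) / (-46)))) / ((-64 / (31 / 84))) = 1023* sqrt(174) / 1189888 + 86955 / 659456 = 0.14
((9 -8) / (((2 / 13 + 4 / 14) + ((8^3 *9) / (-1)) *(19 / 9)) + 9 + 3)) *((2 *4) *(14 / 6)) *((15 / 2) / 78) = -245 / 1326174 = -0.00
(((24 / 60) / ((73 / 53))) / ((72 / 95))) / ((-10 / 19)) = -19133 / 26280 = -0.73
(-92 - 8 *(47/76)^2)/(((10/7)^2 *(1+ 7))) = -5.82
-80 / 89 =-0.90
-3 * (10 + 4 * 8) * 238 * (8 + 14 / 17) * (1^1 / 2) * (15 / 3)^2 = -3307500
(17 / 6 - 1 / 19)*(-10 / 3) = -1585 / 171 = -9.27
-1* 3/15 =-1/5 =-0.20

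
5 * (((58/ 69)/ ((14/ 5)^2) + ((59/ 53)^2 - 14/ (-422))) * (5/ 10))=27646480615/ 8015661276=3.45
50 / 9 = 5.56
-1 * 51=-51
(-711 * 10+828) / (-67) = 6282 / 67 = 93.76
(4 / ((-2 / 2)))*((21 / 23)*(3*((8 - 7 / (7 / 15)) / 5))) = 1764 / 115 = 15.34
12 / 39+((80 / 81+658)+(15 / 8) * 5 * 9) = 6264679 / 8424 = 743.67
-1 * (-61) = 61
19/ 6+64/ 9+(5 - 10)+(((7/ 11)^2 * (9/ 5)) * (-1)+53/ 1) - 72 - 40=-592973/ 10890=-54.45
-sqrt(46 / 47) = -sqrt(2162) / 47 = -0.99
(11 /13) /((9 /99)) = 9.31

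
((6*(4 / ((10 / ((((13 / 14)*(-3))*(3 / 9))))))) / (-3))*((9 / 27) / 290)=13 / 15225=0.00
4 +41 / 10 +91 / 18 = 592 / 45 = 13.16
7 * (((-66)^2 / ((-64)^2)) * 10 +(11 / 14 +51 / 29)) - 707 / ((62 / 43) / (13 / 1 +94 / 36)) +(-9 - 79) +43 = -31514679055 / 4142592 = -7607.48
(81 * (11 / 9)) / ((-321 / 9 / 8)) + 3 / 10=-23439 / 1070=-21.91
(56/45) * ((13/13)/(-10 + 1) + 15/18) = 364/405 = 0.90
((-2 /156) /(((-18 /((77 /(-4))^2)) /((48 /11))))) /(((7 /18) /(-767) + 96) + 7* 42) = 31801 /10768666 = 0.00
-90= -90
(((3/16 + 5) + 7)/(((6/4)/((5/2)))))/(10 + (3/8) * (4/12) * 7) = 325/174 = 1.87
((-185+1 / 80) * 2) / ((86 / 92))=-340377 / 860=-395.79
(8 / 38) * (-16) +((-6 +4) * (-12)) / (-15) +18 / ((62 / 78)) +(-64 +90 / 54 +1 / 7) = -2752952 / 61845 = -44.51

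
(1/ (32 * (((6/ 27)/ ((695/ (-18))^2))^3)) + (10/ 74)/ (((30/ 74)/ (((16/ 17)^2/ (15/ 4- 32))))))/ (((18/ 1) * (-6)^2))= 3680316034145904027137/ 252754420432896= 14560837.46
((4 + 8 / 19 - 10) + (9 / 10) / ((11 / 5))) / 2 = -2161 / 836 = -2.58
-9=-9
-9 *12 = -108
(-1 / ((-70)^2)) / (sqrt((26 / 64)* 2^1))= -sqrt(13) / 15925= -0.00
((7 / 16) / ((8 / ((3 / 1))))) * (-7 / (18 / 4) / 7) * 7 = -49 / 192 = -0.26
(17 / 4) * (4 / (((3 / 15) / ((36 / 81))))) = 340 / 9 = 37.78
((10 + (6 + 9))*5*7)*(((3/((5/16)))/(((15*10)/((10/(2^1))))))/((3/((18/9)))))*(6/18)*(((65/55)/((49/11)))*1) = 1040/63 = 16.51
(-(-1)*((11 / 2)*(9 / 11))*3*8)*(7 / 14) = 54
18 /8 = 9 /4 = 2.25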